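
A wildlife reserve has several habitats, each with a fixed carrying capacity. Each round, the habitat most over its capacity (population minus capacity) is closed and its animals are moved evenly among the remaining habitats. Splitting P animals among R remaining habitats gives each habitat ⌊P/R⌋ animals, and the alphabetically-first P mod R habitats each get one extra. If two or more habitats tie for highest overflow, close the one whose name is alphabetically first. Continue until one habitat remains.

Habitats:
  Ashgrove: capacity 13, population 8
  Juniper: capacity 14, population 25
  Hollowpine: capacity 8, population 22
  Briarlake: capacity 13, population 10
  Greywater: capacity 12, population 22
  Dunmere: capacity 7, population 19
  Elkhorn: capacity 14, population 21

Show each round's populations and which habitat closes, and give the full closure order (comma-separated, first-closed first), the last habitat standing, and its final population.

Round 1: Ashgrove=8 Briarlake=10 Dunmere=19 Elkhorn=21 Greywater=22 Hollowpine=22 Juniper=25 → close Hollowpine (overflow 14)
  22÷6 = 3 each, +1 to first 4
Round 2: Ashgrove=12 Briarlake=14 Dunmere=23 Elkhorn=25 Greywater=25 Juniper=28 → close Dunmere (overflow 16)
  23÷5 = 4 each, +1 to first 3
Round 3: Ashgrove=17 Briarlake=19 Elkhorn=30 Greywater=29 Juniper=32 → close Juniper (overflow 18)
  32÷4 = 8 each, +1 to first 0
Round 4: Ashgrove=25 Briarlake=27 Elkhorn=38 Greywater=37 → close Greywater (overflow 25)
  37÷3 = 12 each, +1 to first 1
Round 5: Ashgrove=38 Briarlake=39 Elkhorn=50 → close Elkhorn (overflow 36)
  50÷2 = 25 each, +1 to first 0
Round 6: Ashgrove=63 Briarlake=64 → close Briarlake (overflow 51)
  64÷1 = 64 each, +1 to first 0

Closure order: Hollowpine, Dunmere, Juniper, Greywater, Elkhorn, Briarlake
Last habitat: Ashgrove with 127 animals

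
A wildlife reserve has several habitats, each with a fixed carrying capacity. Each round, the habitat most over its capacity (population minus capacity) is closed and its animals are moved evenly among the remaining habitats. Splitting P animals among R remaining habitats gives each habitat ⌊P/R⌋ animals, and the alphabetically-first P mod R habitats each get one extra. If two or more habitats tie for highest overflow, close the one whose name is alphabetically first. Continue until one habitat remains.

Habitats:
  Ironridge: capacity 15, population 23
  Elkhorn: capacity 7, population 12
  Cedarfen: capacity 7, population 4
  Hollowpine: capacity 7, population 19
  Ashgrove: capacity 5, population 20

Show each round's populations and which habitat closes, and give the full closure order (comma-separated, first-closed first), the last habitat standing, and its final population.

Round 1: Ashgrove=20 Cedarfen=4 Elkhorn=12 Hollowpine=19 Ironridge=23 → close Ashgrove (overflow 15)
  20÷4 = 5 each, +1 to first 0
Round 2: Cedarfen=9 Elkhorn=17 Hollowpine=24 Ironridge=28 → close Hollowpine (overflow 17)
  24÷3 = 8 each, +1 to first 0
Round 3: Cedarfen=17 Elkhorn=25 Ironridge=36 → close Ironridge (overflow 21)
  36÷2 = 18 each, +1 to first 0
Round 4: Cedarfen=35 Elkhorn=43 → close Elkhorn (overflow 36)
  43÷1 = 43 each, +1 to first 0

Closure order: Ashgrove, Hollowpine, Ironridge, Elkhorn
Last habitat: Cedarfen with 78 animals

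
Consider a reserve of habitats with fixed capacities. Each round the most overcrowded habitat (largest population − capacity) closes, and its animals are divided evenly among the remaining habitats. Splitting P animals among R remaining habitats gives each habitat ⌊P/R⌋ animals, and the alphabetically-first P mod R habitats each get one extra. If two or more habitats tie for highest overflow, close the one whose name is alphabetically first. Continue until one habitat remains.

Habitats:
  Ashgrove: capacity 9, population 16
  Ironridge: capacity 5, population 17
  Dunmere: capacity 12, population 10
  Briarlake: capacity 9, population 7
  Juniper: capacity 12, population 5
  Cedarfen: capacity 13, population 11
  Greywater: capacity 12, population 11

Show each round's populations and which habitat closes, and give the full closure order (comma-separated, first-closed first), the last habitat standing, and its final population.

Round 1: Ashgrove=16 Briarlake=7 Cedarfen=11 Dunmere=10 Greywater=11 Ironridge=17 Juniper=5 → close Ironridge (overflow 12)
  17÷6 = 2 each, +1 to first 5
Round 2: Ashgrove=19 Briarlake=10 Cedarfen=14 Dunmere=13 Greywater=14 Juniper=7 → close Ashgrove (overflow 10)
  19÷5 = 3 each, +1 to first 4
Round 3: Briarlake=14 Cedarfen=18 Dunmere=17 Greywater=18 Juniper=10 → close Greywater (overflow 6)
  18÷4 = 4 each, +1 to first 2
Round 4: Briarlake=19 Cedarfen=23 Dunmere=21 Juniper=14 → close Briarlake (overflow 10)
  19÷3 = 6 each, +1 to first 1
Round 5: Cedarfen=30 Dunmere=27 Juniper=20 → close Cedarfen (overflow 17)
  30÷2 = 15 each, +1 to first 0
Round 6: Dunmere=42 Juniper=35 → close Dunmere (overflow 30)
  42÷1 = 42 each, +1 to first 0

Closure order: Ironridge, Ashgrove, Greywater, Briarlake, Cedarfen, Dunmere
Last habitat: Juniper with 77 animals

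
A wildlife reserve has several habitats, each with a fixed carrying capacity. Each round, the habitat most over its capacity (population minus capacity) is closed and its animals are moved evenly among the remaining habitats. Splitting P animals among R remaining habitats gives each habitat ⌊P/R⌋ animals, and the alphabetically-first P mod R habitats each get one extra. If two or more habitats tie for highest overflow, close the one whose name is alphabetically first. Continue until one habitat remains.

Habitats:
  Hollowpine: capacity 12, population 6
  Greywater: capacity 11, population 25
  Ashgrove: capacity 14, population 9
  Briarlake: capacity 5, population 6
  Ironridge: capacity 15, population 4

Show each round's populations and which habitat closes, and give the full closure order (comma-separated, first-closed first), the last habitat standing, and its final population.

Round 1: Ashgrove=9 Briarlake=6 Greywater=25 Hollowpine=6 Ironridge=4 → close Greywater (overflow 14)
  25÷4 = 6 each, +1 to first 1
Round 2: Ashgrove=16 Briarlake=12 Hollowpine=12 Ironridge=10 → close Briarlake (overflow 7)
  12÷3 = 4 each, +1 to first 0
Round 3: Ashgrove=20 Hollowpine=16 Ironridge=14 → close Ashgrove (overflow 6)
  20÷2 = 10 each, +1 to first 0
Round 4: Hollowpine=26 Ironridge=24 → close Hollowpine (overflow 14)
  26÷1 = 26 each, +1 to first 0

Closure order: Greywater, Briarlake, Ashgrove, Hollowpine
Last habitat: Ironridge with 50 animals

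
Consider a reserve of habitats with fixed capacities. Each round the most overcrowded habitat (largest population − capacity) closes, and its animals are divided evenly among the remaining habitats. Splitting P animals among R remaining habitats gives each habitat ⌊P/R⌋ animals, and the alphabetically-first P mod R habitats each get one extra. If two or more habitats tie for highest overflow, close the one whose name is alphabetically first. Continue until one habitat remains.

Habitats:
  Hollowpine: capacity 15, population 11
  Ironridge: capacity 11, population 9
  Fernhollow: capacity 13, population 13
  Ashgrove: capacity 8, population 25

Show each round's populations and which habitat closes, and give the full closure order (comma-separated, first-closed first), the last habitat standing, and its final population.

Round 1: Ashgrove=25 Fernhollow=13 Hollowpine=11 Ironridge=9 → close Ashgrove (overflow 17)
  25÷3 = 8 each, +1 to first 1
Round 2: Fernhollow=22 Hollowpine=19 Ironridge=17 → close Fernhollow (overflow 9)
  22÷2 = 11 each, +1 to first 0
Round 3: Hollowpine=30 Ironridge=28 → close Ironridge (overflow 17)
  28÷1 = 28 each, +1 to first 0

Closure order: Ashgrove, Fernhollow, Ironridge
Last habitat: Hollowpine with 58 animals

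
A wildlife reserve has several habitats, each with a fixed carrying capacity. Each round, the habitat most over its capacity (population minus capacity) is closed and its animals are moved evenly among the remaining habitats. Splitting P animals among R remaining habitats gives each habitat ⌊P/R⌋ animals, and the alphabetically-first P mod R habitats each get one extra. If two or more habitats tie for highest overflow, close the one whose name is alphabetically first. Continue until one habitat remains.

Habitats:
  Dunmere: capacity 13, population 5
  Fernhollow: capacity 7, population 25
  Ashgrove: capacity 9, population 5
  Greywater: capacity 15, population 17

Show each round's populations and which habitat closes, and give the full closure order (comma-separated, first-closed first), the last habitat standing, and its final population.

Round 1: Ashgrove=5 Dunmere=5 Fernhollow=25 Greywater=17 → close Fernhollow (overflow 18)
  25÷3 = 8 each, +1 to first 1
Round 2: Ashgrove=14 Dunmere=13 Greywater=25 → close Greywater (overflow 10)
  25÷2 = 12 each, +1 to first 1
Round 3: Ashgrove=27 Dunmere=25 → close Ashgrove (overflow 18)
  27÷1 = 27 each, +1 to first 0

Closure order: Fernhollow, Greywater, Ashgrove
Last habitat: Dunmere with 52 animals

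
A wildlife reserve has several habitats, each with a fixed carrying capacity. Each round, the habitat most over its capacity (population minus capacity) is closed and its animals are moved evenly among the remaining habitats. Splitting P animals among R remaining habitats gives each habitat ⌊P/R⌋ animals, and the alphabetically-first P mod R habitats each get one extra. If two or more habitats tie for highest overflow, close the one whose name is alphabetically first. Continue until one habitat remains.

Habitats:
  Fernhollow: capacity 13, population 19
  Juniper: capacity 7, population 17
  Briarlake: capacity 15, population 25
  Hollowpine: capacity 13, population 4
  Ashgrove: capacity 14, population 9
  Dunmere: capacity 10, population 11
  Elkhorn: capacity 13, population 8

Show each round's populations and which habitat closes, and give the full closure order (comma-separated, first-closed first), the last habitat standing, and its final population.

Round 1: Ashgrove=9 Briarlake=25 Dunmere=11 Elkhorn=8 Fernhollow=19 Hollowpine=4 Juniper=17 → close Briarlake (overflow 10)
  25÷6 = 4 each, +1 to first 1
Round 2: Ashgrove=14 Dunmere=15 Elkhorn=12 Fernhollow=23 Hollowpine=8 Juniper=21 → close Juniper (overflow 14)
  21÷5 = 4 each, +1 to first 1
Round 3: Ashgrove=19 Dunmere=19 Elkhorn=16 Fernhollow=27 Hollowpine=12 → close Fernhollow (overflow 14)
  27÷4 = 6 each, +1 to first 3
Round 4: Ashgrove=26 Dunmere=26 Elkhorn=23 Hollowpine=18 → close Dunmere (overflow 16)
  26÷3 = 8 each, +1 to first 2
Round 5: Ashgrove=35 Elkhorn=32 Hollowpine=26 → close Ashgrove (overflow 21)
  35÷2 = 17 each, +1 to first 1
Round 6: Elkhorn=50 Hollowpine=43 → close Elkhorn (overflow 37)
  50÷1 = 50 each, +1 to first 0

Closure order: Briarlake, Juniper, Fernhollow, Dunmere, Ashgrove, Elkhorn
Last habitat: Hollowpine with 93 animals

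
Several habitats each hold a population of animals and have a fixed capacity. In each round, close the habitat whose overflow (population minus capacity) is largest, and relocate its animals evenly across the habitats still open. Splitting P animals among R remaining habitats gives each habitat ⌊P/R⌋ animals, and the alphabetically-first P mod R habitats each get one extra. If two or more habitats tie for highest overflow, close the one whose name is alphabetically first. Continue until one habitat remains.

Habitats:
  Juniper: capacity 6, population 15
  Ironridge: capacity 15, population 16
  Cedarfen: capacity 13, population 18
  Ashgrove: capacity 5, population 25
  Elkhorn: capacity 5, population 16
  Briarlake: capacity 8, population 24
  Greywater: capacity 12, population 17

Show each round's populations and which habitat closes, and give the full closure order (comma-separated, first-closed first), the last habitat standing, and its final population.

Closure order: Ashgrove, Briarlake, Elkhorn, Juniper, Cedarfen, Greywater
Last habitat: Ironridge with 131 animals

Round 1: Ashgrove=25 Briarlake=24 Cedarfen=18 Elkhorn=16 Greywater=17 Ironridge=16 Juniper=15 → close Ashgrove (overflow 20)
  25÷6 = 4 each, +1 to first 1
Round 2: Briarlake=29 Cedarfen=22 Elkhorn=20 Greywater=21 Ironridge=20 Juniper=19 → close Briarlake (overflow 21)
  29÷5 = 5 each, +1 to first 4
Round 3: Cedarfen=28 Elkhorn=26 Greywater=27 Ironridge=26 Juniper=24 → close Elkhorn (overflow 21)
  26÷4 = 6 each, +1 to first 2
Round 4: Cedarfen=35 Greywater=34 Ironridge=32 Juniper=30 → close Juniper (overflow 24)
  30÷3 = 10 each, +1 to first 0
Round 5: Cedarfen=45 Greywater=44 Ironridge=42 → close Cedarfen (overflow 32)
  45÷2 = 22 each, +1 to first 1
Round 6: Greywater=67 Ironridge=64 → close Greywater (overflow 55)
  67÷1 = 67 each, +1 to first 0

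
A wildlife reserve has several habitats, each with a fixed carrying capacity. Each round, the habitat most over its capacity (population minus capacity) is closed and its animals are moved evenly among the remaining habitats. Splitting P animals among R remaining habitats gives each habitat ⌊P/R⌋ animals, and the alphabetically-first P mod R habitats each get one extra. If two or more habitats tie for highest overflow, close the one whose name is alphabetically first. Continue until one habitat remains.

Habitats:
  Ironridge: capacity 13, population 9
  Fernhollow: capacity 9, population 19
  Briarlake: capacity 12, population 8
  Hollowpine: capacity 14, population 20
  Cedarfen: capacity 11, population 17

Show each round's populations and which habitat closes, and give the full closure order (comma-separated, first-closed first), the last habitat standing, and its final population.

Round 1: Briarlake=8 Cedarfen=17 Fernhollow=19 Hollowpine=20 Ironridge=9 → close Fernhollow (overflow 10)
  19÷4 = 4 each, +1 to first 3
Round 2: Briarlake=13 Cedarfen=22 Hollowpine=25 Ironridge=13 → close Cedarfen (overflow 11)
  22÷3 = 7 each, +1 to first 1
Round 3: Briarlake=21 Hollowpine=32 Ironridge=20 → close Hollowpine (overflow 18)
  32÷2 = 16 each, +1 to first 0
Round 4: Briarlake=37 Ironridge=36 → close Briarlake (overflow 25)
  37÷1 = 37 each, +1 to first 0

Closure order: Fernhollow, Cedarfen, Hollowpine, Briarlake
Last habitat: Ironridge with 73 animals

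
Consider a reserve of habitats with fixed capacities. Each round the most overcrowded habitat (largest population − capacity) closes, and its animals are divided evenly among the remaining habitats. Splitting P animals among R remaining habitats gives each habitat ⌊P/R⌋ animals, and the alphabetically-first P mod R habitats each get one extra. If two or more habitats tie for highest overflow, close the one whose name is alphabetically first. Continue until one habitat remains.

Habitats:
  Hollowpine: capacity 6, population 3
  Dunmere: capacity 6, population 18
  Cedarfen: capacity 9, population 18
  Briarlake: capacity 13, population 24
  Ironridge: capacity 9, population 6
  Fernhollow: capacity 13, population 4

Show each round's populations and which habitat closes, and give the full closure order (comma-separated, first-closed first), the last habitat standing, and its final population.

Round 1: Briarlake=24 Cedarfen=18 Dunmere=18 Fernhollow=4 Hollowpine=3 Ironridge=6 → close Dunmere (overflow 12)
  18÷5 = 3 each, +1 to first 3
Round 2: Briarlake=28 Cedarfen=22 Fernhollow=8 Hollowpine=6 Ironridge=9 → close Briarlake (overflow 15)
  28÷4 = 7 each, +1 to first 0
Round 3: Cedarfen=29 Fernhollow=15 Hollowpine=13 Ironridge=16 → close Cedarfen (overflow 20)
  29÷3 = 9 each, +1 to first 2
Round 4: Fernhollow=25 Hollowpine=23 Ironridge=25 → close Hollowpine (overflow 17)
  23÷2 = 11 each, +1 to first 1
Round 5: Fernhollow=37 Ironridge=36 → close Ironridge (overflow 27)
  36÷1 = 36 each, +1 to first 0

Closure order: Dunmere, Briarlake, Cedarfen, Hollowpine, Ironridge
Last habitat: Fernhollow with 73 animals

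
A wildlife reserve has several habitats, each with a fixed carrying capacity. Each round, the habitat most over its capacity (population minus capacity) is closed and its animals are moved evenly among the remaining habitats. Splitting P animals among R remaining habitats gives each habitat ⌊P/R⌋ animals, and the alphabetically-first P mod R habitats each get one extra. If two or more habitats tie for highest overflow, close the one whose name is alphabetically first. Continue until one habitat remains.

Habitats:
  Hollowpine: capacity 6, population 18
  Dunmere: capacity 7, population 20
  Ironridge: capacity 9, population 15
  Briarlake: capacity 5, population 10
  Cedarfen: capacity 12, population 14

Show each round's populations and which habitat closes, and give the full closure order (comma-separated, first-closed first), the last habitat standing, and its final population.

Closure order: Dunmere, Hollowpine, Briarlake, Ironridge
Last habitat: Cedarfen with 77 animals

Round 1: Briarlake=10 Cedarfen=14 Dunmere=20 Hollowpine=18 Ironridge=15 → close Dunmere (overflow 13)
  20÷4 = 5 each, +1 to first 0
Round 2: Briarlake=15 Cedarfen=19 Hollowpine=23 Ironridge=20 → close Hollowpine (overflow 17)
  23÷3 = 7 each, +1 to first 2
Round 3: Briarlake=23 Cedarfen=27 Ironridge=27 → close Briarlake (overflow 18)
  23÷2 = 11 each, +1 to first 1
Round 4: Cedarfen=39 Ironridge=38 → close Ironridge (overflow 29)
  38÷1 = 38 each, +1 to first 0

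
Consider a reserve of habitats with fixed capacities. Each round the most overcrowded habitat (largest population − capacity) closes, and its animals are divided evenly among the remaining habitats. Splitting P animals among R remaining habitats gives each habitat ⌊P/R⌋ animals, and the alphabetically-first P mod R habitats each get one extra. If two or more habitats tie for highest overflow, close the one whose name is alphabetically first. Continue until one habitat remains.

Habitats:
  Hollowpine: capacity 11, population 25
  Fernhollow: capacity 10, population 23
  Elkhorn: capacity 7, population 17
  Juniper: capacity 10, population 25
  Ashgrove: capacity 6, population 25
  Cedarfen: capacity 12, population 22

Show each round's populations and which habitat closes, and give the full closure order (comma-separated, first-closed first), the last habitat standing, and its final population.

Round 1: Ashgrove=25 Cedarfen=22 Elkhorn=17 Fernhollow=23 Hollowpine=25 Juniper=25 → close Ashgrove (overflow 19)
  25÷5 = 5 each, +1 to first 0
Round 2: Cedarfen=27 Elkhorn=22 Fernhollow=28 Hollowpine=30 Juniper=30 → close Juniper (overflow 20)
  30÷4 = 7 each, +1 to first 2
Round 3: Cedarfen=35 Elkhorn=30 Fernhollow=35 Hollowpine=37 → close Hollowpine (overflow 26)
  37÷3 = 12 each, +1 to first 1
Round 4: Cedarfen=48 Elkhorn=42 Fernhollow=47 → close Fernhollow (overflow 37)
  47÷2 = 23 each, +1 to first 1
Round 5: Cedarfen=72 Elkhorn=65 → close Cedarfen (overflow 60)
  72÷1 = 72 each, +1 to first 0

Closure order: Ashgrove, Juniper, Hollowpine, Fernhollow, Cedarfen
Last habitat: Elkhorn with 137 animals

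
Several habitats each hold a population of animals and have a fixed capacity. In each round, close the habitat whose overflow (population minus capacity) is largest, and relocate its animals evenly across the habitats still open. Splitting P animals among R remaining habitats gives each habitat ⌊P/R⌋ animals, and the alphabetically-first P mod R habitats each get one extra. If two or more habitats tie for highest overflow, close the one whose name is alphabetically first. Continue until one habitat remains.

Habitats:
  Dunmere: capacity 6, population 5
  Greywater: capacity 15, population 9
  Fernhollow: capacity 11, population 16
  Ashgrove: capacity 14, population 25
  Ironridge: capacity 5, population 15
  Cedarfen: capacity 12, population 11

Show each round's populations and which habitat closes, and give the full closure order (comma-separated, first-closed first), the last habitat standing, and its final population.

Round 1: Ashgrove=25 Cedarfen=11 Dunmere=5 Fernhollow=16 Greywater=9 Ironridge=15 → close Ashgrove (overflow 11)
  25÷5 = 5 each, +1 to first 0
Round 2: Cedarfen=16 Dunmere=10 Fernhollow=21 Greywater=14 Ironridge=20 → close Ironridge (overflow 15)
  20÷4 = 5 each, +1 to first 0
Round 3: Cedarfen=21 Dunmere=15 Fernhollow=26 Greywater=19 → close Fernhollow (overflow 15)
  26÷3 = 8 each, +1 to first 2
Round 4: Cedarfen=30 Dunmere=24 Greywater=27 → close Cedarfen (overflow 18)
  30÷2 = 15 each, +1 to first 0
Round 5: Dunmere=39 Greywater=42 → close Dunmere (overflow 33)
  39÷1 = 39 each, +1 to first 0

Closure order: Ashgrove, Ironridge, Fernhollow, Cedarfen, Dunmere
Last habitat: Greywater with 81 animals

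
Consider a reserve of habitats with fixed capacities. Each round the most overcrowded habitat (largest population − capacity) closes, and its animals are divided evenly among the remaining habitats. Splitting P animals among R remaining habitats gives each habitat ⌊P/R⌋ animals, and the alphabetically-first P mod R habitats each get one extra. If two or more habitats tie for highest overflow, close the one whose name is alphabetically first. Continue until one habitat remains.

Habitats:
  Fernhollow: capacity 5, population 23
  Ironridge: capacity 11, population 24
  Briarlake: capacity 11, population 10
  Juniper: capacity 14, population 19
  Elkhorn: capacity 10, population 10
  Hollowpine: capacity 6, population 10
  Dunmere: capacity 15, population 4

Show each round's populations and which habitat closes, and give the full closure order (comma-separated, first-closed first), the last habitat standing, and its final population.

Closure order: Fernhollow, Ironridge, Hollowpine, Juniper, Briarlake, Elkhorn
Last habitat: Dunmere with 100 animals

Round 1: Briarlake=10 Dunmere=4 Elkhorn=10 Fernhollow=23 Hollowpine=10 Ironridge=24 Juniper=19 → close Fernhollow (overflow 18)
  23÷6 = 3 each, +1 to first 5
Round 2: Briarlake=14 Dunmere=8 Elkhorn=14 Hollowpine=14 Ironridge=28 Juniper=22 → close Ironridge (overflow 17)
  28÷5 = 5 each, +1 to first 3
Round 3: Briarlake=20 Dunmere=14 Elkhorn=20 Hollowpine=19 Juniper=27 → close Hollowpine (overflow 13)
  19÷4 = 4 each, +1 to first 3
Round 4: Briarlake=25 Dunmere=19 Elkhorn=25 Juniper=31 → close Juniper (overflow 17)
  31÷3 = 10 each, +1 to first 1
Round 5: Briarlake=36 Dunmere=29 Elkhorn=35 → close Briarlake (overflow 25)
  36÷2 = 18 each, +1 to first 0
Round 6: Dunmere=47 Elkhorn=53 → close Elkhorn (overflow 43)
  53÷1 = 53 each, +1 to first 0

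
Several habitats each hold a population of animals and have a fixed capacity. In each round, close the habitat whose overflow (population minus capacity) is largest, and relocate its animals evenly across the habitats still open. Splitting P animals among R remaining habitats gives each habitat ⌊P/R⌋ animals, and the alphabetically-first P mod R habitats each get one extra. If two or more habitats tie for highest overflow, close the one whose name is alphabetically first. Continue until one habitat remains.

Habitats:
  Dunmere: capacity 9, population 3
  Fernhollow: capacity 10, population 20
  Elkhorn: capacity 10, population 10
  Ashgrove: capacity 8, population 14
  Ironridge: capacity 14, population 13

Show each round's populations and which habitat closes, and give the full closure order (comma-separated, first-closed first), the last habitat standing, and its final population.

Round 1: Ashgrove=14 Dunmere=3 Elkhorn=10 Fernhollow=20 Ironridge=13 → close Fernhollow (overflow 10)
  20÷4 = 5 each, +1 to first 0
Round 2: Ashgrove=19 Dunmere=8 Elkhorn=15 Ironridge=18 → close Ashgrove (overflow 11)
  19÷3 = 6 each, +1 to first 1
Round 3: Dunmere=15 Elkhorn=21 Ironridge=24 → close Elkhorn (overflow 11)
  21÷2 = 10 each, +1 to first 1
Round 4: Dunmere=26 Ironridge=34 → close Ironridge (overflow 20)
  34÷1 = 34 each, +1 to first 0

Closure order: Fernhollow, Ashgrove, Elkhorn, Ironridge
Last habitat: Dunmere with 60 animals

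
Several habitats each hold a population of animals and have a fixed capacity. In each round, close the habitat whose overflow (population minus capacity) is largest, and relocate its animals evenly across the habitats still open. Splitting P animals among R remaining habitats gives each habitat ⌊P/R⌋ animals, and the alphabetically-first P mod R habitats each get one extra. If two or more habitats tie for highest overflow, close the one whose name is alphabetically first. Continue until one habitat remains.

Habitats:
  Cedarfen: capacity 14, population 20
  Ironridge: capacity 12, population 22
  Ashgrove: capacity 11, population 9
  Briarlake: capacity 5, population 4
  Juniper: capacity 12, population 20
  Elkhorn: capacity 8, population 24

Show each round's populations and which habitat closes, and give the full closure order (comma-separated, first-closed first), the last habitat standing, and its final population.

Closure order: Elkhorn, Ironridge, Cedarfen, Juniper, Briarlake
Last habitat: Ashgrove with 99 animals

Round 1: Ashgrove=9 Briarlake=4 Cedarfen=20 Elkhorn=24 Ironridge=22 Juniper=20 → close Elkhorn (overflow 16)
  24÷5 = 4 each, +1 to first 4
Round 2: Ashgrove=14 Briarlake=9 Cedarfen=25 Ironridge=27 Juniper=24 → close Ironridge (overflow 15)
  27÷4 = 6 each, +1 to first 3
Round 3: Ashgrove=21 Briarlake=16 Cedarfen=32 Juniper=30 → close Cedarfen (overflow 18)
  32÷3 = 10 each, +1 to first 2
Round 4: Ashgrove=32 Briarlake=27 Juniper=40 → close Juniper (overflow 28)
  40÷2 = 20 each, +1 to first 0
Round 5: Ashgrove=52 Briarlake=47 → close Briarlake (overflow 42)
  47÷1 = 47 each, +1 to first 0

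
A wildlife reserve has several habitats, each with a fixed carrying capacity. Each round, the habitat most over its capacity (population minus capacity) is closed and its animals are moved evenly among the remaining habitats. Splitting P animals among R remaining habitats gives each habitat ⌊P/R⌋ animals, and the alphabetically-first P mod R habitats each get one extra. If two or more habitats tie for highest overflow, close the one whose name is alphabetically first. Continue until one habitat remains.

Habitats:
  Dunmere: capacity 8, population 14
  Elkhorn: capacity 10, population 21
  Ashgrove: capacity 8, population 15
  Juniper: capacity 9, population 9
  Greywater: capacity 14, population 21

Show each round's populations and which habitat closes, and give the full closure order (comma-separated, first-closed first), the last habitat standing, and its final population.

Round 1: Ashgrove=15 Dunmere=14 Elkhorn=21 Greywater=21 Juniper=9 → close Elkhorn (overflow 11)
  21÷4 = 5 each, +1 to first 1
Round 2: Ashgrove=21 Dunmere=19 Greywater=26 Juniper=14 → close Ashgrove (overflow 13)
  21÷3 = 7 each, +1 to first 0
Round 3: Dunmere=26 Greywater=33 Juniper=21 → close Greywater (overflow 19)
  33÷2 = 16 each, +1 to first 1
Round 4: Dunmere=43 Juniper=37 → close Dunmere (overflow 35)
  43÷1 = 43 each, +1 to first 0

Closure order: Elkhorn, Ashgrove, Greywater, Dunmere
Last habitat: Juniper with 80 animals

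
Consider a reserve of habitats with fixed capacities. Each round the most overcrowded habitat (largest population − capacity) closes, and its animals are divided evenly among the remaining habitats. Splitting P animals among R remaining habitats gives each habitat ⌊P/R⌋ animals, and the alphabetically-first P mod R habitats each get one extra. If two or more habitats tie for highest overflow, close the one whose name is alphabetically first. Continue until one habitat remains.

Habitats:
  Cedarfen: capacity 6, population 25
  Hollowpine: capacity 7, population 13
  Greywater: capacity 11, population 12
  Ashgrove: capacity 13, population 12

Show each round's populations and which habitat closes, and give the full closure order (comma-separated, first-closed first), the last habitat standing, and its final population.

Closure order: Cedarfen, Hollowpine, Ashgrove
Last habitat: Greywater with 62 animals

Round 1: Ashgrove=12 Cedarfen=25 Greywater=12 Hollowpine=13 → close Cedarfen (overflow 19)
  25÷3 = 8 each, +1 to first 1
Round 2: Ashgrove=21 Greywater=20 Hollowpine=21 → close Hollowpine (overflow 14)
  21÷2 = 10 each, +1 to first 1
Round 3: Ashgrove=32 Greywater=30 → close Ashgrove (overflow 19)
  32÷1 = 32 each, +1 to first 0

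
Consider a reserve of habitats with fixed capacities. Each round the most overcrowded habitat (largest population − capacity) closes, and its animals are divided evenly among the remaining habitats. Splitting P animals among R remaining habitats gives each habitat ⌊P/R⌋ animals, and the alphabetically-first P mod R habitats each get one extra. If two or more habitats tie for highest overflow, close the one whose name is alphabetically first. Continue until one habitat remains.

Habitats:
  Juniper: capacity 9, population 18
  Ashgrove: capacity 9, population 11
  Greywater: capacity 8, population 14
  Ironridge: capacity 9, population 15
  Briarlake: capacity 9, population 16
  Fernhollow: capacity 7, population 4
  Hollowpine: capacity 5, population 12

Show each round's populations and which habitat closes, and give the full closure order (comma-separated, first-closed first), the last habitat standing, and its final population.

Closure order: Juniper, Briarlake, Hollowpine, Greywater, Ironridge, Ashgrove
Last habitat: Fernhollow with 90 animals

Round 1: Ashgrove=11 Briarlake=16 Fernhollow=4 Greywater=14 Hollowpine=12 Ironridge=15 Juniper=18 → close Juniper (overflow 9)
  18÷6 = 3 each, +1 to first 0
Round 2: Ashgrove=14 Briarlake=19 Fernhollow=7 Greywater=17 Hollowpine=15 Ironridge=18 → close Briarlake (overflow 10)
  19÷5 = 3 each, +1 to first 4
Round 3: Ashgrove=18 Fernhollow=11 Greywater=21 Hollowpine=19 Ironridge=21 → close Hollowpine (overflow 14)
  19÷4 = 4 each, +1 to first 3
Round 4: Ashgrove=23 Fernhollow=16 Greywater=26 Ironridge=25 → close Greywater (overflow 18)
  26÷3 = 8 each, +1 to first 2
Round 5: Ashgrove=32 Fernhollow=25 Ironridge=33 → close Ironridge (overflow 24)
  33÷2 = 16 each, +1 to first 1
Round 6: Ashgrove=49 Fernhollow=41 → close Ashgrove (overflow 40)
  49÷1 = 49 each, +1 to first 0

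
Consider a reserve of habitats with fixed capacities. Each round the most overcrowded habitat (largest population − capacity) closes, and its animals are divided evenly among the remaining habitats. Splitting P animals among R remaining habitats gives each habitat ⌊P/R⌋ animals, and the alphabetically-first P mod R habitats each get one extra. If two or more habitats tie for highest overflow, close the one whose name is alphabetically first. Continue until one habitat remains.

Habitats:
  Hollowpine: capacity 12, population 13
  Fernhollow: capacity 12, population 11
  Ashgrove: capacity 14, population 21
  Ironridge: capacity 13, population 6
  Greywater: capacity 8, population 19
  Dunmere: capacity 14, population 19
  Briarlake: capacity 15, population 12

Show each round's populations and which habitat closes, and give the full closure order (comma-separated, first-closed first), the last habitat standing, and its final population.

Closure order: Greywater, Ashgrove, Dunmere, Hollowpine, Fernhollow, Briarlake
Last habitat: Ironridge with 101 animals

Round 1: Ashgrove=21 Briarlake=12 Dunmere=19 Fernhollow=11 Greywater=19 Hollowpine=13 Ironridge=6 → close Greywater (overflow 11)
  19÷6 = 3 each, +1 to first 1
Round 2: Ashgrove=25 Briarlake=15 Dunmere=22 Fernhollow=14 Hollowpine=16 Ironridge=9 → close Ashgrove (overflow 11)
  25÷5 = 5 each, +1 to first 0
Round 3: Briarlake=20 Dunmere=27 Fernhollow=19 Hollowpine=21 Ironridge=14 → close Dunmere (overflow 13)
  27÷4 = 6 each, +1 to first 3
Round 4: Briarlake=27 Fernhollow=26 Hollowpine=28 Ironridge=20 → close Hollowpine (overflow 16)
  28÷3 = 9 each, +1 to first 1
Round 5: Briarlake=37 Fernhollow=35 Ironridge=29 → close Fernhollow (overflow 23)
  35÷2 = 17 each, +1 to first 1
Round 6: Briarlake=55 Ironridge=46 → close Briarlake (overflow 40)
  55÷1 = 55 each, +1 to first 0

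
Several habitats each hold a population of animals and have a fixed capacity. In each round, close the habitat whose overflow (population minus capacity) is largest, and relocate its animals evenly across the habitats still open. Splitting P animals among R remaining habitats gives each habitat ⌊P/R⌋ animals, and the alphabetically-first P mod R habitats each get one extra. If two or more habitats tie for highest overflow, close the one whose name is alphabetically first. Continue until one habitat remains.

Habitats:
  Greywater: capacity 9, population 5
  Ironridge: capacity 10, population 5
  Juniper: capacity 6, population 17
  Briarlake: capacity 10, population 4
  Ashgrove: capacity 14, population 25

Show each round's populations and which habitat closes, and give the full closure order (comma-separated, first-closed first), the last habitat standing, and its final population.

Round 1: Ashgrove=25 Briarlake=4 Greywater=5 Ironridge=5 Juniper=17 → close Ashgrove (overflow 11)
  25÷4 = 6 each, +1 to first 1
Round 2: Briarlake=11 Greywater=11 Ironridge=11 Juniper=23 → close Juniper (overflow 17)
  23÷3 = 7 each, +1 to first 2
Round 3: Briarlake=19 Greywater=19 Ironridge=18 → close Greywater (overflow 10)
  19÷2 = 9 each, +1 to first 1
Round 4: Briarlake=29 Ironridge=27 → close Briarlake (overflow 19)
  29÷1 = 29 each, +1 to first 0

Closure order: Ashgrove, Juniper, Greywater, Briarlake
Last habitat: Ironridge with 56 animals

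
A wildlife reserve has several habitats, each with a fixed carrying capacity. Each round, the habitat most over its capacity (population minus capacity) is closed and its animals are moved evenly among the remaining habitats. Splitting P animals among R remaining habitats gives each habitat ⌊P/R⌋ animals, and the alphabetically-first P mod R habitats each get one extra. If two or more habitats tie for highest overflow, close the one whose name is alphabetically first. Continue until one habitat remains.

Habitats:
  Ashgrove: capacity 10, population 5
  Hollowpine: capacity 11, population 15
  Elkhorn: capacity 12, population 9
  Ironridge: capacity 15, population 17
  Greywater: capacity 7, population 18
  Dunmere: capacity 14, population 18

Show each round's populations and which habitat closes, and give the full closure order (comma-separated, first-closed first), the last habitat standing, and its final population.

Closure order: Greywater, Dunmere, Hollowpine, Ironridge, Elkhorn
Last habitat: Ashgrove with 82 animals

Round 1: Ashgrove=5 Dunmere=18 Elkhorn=9 Greywater=18 Hollowpine=15 Ironridge=17 → close Greywater (overflow 11)
  18÷5 = 3 each, +1 to first 3
Round 2: Ashgrove=9 Dunmere=22 Elkhorn=13 Hollowpine=18 Ironridge=20 → close Dunmere (overflow 8)
  22÷4 = 5 each, +1 to first 2
Round 3: Ashgrove=15 Elkhorn=19 Hollowpine=23 Ironridge=25 → close Hollowpine (overflow 12)
  23÷3 = 7 each, +1 to first 2
Round 4: Ashgrove=23 Elkhorn=27 Ironridge=32 → close Ironridge (overflow 17)
  32÷2 = 16 each, +1 to first 0
Round 5: Ashgrove=39 Elkhorn=43 → close Elkhorn (overflow 31)
  43÷1 = 43 each, +1 to first 0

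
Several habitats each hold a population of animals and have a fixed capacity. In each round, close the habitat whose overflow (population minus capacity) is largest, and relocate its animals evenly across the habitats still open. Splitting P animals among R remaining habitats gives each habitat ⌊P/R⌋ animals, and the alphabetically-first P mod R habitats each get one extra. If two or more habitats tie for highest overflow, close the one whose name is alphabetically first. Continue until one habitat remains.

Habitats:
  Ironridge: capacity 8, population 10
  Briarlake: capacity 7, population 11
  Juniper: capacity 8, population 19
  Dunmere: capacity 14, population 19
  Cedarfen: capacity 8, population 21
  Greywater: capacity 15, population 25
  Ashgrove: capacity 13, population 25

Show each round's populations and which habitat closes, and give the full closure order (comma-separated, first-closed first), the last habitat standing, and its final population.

Round 1: Ashgrove=25 Briarlake=11 Cedarfen=21 Dunmere=19 Greywater=25 Ironridge=10 Juniper=19 → close Cedarfen (overflow 13)
  21÷6 = 3 each, +1 to first 3
Round 2: Ashgrove=29 Briarlake=15 Dunmere=23 Greywater=28 Ironridge=13 Juniper=22 → close Ashgrove (overflow 16)
  29÷5 = 5 each, +1 to first 4
Round 3: Briarlake=21 Dunmere=29 Greywater=34 Ironridge=19 Juniper=27 → close Greywater (overflow 19)
  34÷4 = 8 each, +1 to first 2
Round 4: Briarlake=30 Dunmere=38 Ironridge=27 Juniper=35 → close Juniper (overflow 27)
  35÷3 = 11 each, +1 to first 2
Round 5: Briarlake=42 Dunmere=50 Ironridge=38 → close Dunmere (overflow 36)
  50÷2 = 25 each, +1 to first 0
Round 6: Briarlake=67 Ironridge=63 → close Briarlake (overflow 60)
  67÷1 = 67 each, +1 to first 0

Closure order: Cedarfen, Ashgrove, Greywater, Juniper, Dunmere, Briarlake
Last habitat: Ironridge with 130 animals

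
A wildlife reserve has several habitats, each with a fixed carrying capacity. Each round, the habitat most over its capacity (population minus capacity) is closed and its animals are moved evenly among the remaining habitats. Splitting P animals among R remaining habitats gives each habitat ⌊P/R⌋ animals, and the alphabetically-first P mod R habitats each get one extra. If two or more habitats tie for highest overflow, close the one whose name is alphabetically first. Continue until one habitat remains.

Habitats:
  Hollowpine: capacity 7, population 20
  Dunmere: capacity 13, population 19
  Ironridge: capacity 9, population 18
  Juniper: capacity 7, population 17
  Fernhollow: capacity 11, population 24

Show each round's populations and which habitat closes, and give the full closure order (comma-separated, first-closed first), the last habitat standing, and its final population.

Closure order: Fernhollow, Hollowpine, Ironridge, Juniper
Last habitat: Dunmere with 98 animals

Round 1: Dunmere=19 Fernhollow=24 Hollowpine=20 Ironridge=18 Juniper=17 → close Fernhollow (overflow 13)
  24÷4 = 6 each, +1 to first 0
Round 2: Dunmere=25 Hollowpine=26 Ironridge=24 Juniper=23 → close Hollowpine (overflow 19)
  26÷3 = 8 each, +1 to first 2
Round 3: Dunmere=34 Ironridge=33 Juniper=31 → close Ironridge (overflow 24)
  33÷2 = 16 each, +1 to first 1
Round 4: Dunmere=51 Juniper=47 → close Juniper (overflow 40)
  47÷1 = 47 each, +1 to first 0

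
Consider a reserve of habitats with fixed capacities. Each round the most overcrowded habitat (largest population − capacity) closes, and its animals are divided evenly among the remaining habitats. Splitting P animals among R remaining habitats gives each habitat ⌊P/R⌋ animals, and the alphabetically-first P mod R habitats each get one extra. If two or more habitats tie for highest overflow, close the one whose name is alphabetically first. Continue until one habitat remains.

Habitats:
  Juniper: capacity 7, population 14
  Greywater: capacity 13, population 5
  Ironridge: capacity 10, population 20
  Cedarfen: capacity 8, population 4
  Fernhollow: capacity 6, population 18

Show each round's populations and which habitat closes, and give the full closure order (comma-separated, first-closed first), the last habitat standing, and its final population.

Round 1: Cedarfen=4 Fernhollow=18 Greywater=5 Ironridge=20 Juniper=14 → close Fernhollow (overflow 12)
  18÷4 = 4 each, +1 to first 2
Round 2: Cedarfen=9 Greywater=10 Ironridge=24 Juniper=18 → close Ironridge (overflow 14)
  24÷3 = 8 each, +1 to first 0
Round 3: Cedarfen=17 Greywater=18 Juniper=26 → close Juniper (overflow 19)
  26÷2 = 13 each, +1 to first 0
Round 4: Cedarfen=30 Greywater=31 → close Cedarfen (overflow 22)
  30÷1 = 30 each, +1 to first 0

Closure order: Fernhollow, Ironridge, Juniper, Cedarfen
Last habitat: Greywater with 61 animals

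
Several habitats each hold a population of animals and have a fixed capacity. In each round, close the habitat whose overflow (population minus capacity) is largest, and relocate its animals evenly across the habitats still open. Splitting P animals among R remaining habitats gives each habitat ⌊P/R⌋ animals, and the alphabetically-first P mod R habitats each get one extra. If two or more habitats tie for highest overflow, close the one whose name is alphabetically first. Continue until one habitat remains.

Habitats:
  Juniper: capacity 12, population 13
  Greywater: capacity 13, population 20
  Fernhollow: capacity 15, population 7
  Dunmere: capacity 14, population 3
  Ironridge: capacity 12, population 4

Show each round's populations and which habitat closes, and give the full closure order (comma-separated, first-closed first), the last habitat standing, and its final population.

Closure order: Greywater, Juniper, Fernhollow, Ironridge
Last habitat: Dunmere with 47 animals

Round 1: Dunmere=3 Fernhollow=7 Greywater=20 Ironridge=4 Juniper=13 → close Greywater (overflow 7)
  20÷4 = 5 each, +1 to first 0
Round 2: Dunmere=8 Fernhollow=12 Ironridge=9 Juniper=18 → close Juniper (overflow 6)
  18÷3 = 6 each, +1 to first 0
Round 3: Dunmere=14 Fernhollow=18 Ironridge=15 → close Fernhollow (overflow 3)
  18÷2 = 9 each, +1 to first 0
Round 4: Dunmere=23 Ironridge=24 → close Ironridge (overflow 12)
  24÷1 = 24 each, +1 to first 0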